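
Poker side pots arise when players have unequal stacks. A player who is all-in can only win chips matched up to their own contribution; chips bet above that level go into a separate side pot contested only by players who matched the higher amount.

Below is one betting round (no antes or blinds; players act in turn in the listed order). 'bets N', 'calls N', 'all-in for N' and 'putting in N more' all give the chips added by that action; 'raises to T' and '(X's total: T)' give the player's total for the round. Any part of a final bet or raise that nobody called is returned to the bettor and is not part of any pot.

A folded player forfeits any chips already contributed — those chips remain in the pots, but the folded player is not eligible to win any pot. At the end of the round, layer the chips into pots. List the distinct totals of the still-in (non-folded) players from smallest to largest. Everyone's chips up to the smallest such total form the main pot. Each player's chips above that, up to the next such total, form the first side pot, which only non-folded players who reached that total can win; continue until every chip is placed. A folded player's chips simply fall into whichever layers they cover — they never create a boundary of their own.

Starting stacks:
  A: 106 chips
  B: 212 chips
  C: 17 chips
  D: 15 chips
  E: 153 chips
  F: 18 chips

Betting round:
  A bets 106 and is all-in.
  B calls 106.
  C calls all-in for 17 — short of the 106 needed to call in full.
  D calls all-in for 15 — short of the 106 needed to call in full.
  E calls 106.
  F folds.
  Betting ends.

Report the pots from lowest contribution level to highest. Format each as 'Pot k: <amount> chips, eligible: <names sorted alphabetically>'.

Contributions: A=106, B=106, C=17, D=15, E=106
Folded: F
Pot levels (distinct totals of non-folded players): 15, 17, 106
Layer 1-15: 15 each from A, B, C, D, E = 15*5 = 75 chips; eligible A, B, C, D, E
Layer 16-17: 2 each from A, B, C, E = 2*4 = 8 chips; eligible A, B, C, E
Layer 18-106: 89 each from A, B, E = 89*3 = 267 chips; eligible A, B, E

Pot 1: 75 chips, eligible: A, B, C, D, E
Pot 2: 8 chips, eligible: A, B, C, E
Pot 3: 267 chips, eligible: A, B, E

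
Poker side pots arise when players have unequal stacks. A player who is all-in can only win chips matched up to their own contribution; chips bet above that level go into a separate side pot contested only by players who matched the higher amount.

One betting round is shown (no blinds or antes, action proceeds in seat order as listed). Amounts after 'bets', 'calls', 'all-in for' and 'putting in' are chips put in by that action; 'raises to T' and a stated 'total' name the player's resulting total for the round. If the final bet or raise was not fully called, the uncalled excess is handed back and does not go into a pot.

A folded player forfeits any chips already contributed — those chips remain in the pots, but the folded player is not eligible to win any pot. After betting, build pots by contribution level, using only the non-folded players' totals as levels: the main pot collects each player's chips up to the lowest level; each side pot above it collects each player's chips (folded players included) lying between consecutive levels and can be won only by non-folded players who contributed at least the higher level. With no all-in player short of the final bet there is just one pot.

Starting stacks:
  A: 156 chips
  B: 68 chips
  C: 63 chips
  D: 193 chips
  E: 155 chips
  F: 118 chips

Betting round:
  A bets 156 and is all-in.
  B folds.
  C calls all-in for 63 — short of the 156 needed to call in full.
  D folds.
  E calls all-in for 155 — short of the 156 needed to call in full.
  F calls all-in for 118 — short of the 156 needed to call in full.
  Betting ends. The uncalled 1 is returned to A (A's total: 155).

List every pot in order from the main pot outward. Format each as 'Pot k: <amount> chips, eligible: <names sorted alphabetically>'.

Pot 1: 252 chips, eligible: A, C, E, F
Pot 2: 165 chips, eligible: A, E, F
Pot 3: 74 chips, eligible: A, E

Derivation:
Contributions (after 1 returned to A): A=155, C=63, E=155, F=118
Folded: B, D
Pot levels (distinct totals of non-folded players): 63, 118, 155
Layer 1-63: 63 each from A, C, E, F = 63*4 = 252 chips; eligible A, C, E, F
Layer 64-118: 55 each from A, E, F = 55*3 = 165 chips; eligible A, E, F
Layer 119-155: 37 each from A, E = 37*2 = 74 chips; eligible A, E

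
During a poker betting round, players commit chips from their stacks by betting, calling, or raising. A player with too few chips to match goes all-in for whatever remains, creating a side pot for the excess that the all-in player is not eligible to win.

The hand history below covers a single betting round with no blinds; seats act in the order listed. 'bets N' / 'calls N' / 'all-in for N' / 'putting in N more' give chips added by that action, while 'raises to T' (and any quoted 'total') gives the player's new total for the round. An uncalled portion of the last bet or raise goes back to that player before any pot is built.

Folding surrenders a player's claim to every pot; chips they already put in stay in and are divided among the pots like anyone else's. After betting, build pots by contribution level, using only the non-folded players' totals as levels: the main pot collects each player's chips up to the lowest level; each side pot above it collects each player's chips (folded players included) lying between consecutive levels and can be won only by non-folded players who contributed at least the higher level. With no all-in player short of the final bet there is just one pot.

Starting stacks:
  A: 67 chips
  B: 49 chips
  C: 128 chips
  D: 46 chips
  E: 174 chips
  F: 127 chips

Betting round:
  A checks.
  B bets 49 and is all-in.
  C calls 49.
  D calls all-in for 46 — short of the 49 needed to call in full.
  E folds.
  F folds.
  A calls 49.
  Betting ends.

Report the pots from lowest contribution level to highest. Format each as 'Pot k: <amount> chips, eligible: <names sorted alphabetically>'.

Pot 1: 184 chips, eligible: A, B, C, D
Pot 2: 9 chips, eligible: A, B, C

Derivation:
Contributions: A=49, B=49, C=49, D=46
Folded: E, F
Pot levels (distinct totals of non-folded players): 46, 49
Layer 1-46: 46 each from A, B, C, D = 46*4 = 184 chips; eligible A, B, C, D
Layer 47-49: 3 each from A, B, C = 3*3 = 9 chips; eligible A, B, C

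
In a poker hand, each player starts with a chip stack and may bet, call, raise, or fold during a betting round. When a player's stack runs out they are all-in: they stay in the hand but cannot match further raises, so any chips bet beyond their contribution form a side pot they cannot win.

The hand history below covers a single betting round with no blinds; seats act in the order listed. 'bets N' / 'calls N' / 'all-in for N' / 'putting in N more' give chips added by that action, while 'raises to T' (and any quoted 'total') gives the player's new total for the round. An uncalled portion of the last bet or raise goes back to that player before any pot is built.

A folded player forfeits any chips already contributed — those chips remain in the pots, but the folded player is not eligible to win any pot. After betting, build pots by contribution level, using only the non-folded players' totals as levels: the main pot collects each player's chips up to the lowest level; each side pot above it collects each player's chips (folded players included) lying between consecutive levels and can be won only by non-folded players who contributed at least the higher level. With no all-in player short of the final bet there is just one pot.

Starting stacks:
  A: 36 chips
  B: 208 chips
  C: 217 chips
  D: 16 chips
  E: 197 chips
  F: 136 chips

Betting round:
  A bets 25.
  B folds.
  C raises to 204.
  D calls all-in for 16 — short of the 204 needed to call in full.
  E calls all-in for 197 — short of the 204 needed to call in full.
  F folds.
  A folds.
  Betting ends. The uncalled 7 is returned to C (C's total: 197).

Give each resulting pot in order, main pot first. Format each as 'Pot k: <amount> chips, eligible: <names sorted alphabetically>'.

Contributions (after 7 returned to C): A=25, C=197, D=16, E=197
Folded: A, B, F
Pot levels (distinct totals of non-folded players): 16, 197
Layer 1-16: 16 each from A, C, D, E = 16*4 = 64 chips; eligible C, D, E
Layer 17-197: A 9 + C 181 + E 181 = 371 chips; eligible C, E

Pot 1: 64 chips, eligible: C, D, E
Pot 2: 371 chips, eligible: C, E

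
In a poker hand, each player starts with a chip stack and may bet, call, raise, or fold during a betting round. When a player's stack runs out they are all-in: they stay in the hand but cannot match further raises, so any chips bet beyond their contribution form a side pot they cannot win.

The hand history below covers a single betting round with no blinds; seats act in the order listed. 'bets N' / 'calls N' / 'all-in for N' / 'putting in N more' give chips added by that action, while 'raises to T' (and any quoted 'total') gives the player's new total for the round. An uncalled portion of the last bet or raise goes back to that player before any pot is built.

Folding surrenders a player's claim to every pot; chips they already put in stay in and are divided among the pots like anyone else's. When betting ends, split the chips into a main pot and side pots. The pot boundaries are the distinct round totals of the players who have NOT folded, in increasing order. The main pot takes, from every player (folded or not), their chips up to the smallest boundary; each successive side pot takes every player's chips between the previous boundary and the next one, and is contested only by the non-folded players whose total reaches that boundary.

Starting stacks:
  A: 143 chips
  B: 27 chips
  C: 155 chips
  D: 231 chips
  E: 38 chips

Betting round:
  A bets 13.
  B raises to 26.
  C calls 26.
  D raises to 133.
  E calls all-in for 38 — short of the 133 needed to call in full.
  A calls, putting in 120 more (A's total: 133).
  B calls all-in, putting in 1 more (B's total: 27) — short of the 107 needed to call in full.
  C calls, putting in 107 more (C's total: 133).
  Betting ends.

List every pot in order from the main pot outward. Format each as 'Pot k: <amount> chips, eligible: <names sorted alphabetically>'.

Pot 1: 135 chips, eligible: A, B, C, D, E
Pot 2: 44 chips, eligible: A, C, D, E
Pot 3: 285 chips, eligible: A, C, D

Derivation:
Contributions: A=133, B=27, C=133, D=133, E=38
Pot levels (distinct totals of non-folded players): 27, 38, 133
Layer 1-27: 27 each from A, B, C, D, E = 27*5 = 135 chips; eligible A, B, C, D, E
Layer 28-38: 11 each from A, C, D, E = 11*4 = 44 chips; eligible A, C, D, E
Layer 39-133: 95 each from A, C, D = 95*3 = 285 chips; eligible A, C, D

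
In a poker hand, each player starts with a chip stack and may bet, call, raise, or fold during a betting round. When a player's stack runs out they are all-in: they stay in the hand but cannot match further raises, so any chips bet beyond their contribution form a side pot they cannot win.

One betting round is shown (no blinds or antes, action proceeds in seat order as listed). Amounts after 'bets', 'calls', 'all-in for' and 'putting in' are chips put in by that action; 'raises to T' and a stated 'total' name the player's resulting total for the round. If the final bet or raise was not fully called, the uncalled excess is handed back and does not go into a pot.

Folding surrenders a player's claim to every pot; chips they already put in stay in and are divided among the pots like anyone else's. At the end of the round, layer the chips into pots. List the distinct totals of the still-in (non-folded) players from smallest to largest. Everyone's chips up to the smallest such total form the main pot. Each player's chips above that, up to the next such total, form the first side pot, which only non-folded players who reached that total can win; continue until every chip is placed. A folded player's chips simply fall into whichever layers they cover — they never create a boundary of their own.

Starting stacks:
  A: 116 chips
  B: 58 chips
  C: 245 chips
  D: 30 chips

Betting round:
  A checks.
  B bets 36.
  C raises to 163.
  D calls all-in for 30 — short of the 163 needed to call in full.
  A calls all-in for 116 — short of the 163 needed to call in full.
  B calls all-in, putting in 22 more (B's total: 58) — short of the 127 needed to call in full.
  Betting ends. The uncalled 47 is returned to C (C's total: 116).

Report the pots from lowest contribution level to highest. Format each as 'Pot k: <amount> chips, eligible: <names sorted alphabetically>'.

Pot 1: 120 chips, eligible: A, B, C, D
Pot 2: 84 chips, eligible: A, B, C
Pot 3: 116 chips, eligible: A, C

Derivation:
Contributions (after 47 returned to C): A=116, B=58, C=116, D=30
Pot levels (distinct totals of non-folded players): 30, 58, 116
Layer 1-30: 30 each from A, B, C, D = 30*4 = 120 chips; eligible A, B, C, D
Layer 31-58: 28 each from A, B, C = 28*3 = 84 chips; eligible A, B, C
Layer 59-116: 58 each from A, C = 58*2 = 116 chips; eligible A, C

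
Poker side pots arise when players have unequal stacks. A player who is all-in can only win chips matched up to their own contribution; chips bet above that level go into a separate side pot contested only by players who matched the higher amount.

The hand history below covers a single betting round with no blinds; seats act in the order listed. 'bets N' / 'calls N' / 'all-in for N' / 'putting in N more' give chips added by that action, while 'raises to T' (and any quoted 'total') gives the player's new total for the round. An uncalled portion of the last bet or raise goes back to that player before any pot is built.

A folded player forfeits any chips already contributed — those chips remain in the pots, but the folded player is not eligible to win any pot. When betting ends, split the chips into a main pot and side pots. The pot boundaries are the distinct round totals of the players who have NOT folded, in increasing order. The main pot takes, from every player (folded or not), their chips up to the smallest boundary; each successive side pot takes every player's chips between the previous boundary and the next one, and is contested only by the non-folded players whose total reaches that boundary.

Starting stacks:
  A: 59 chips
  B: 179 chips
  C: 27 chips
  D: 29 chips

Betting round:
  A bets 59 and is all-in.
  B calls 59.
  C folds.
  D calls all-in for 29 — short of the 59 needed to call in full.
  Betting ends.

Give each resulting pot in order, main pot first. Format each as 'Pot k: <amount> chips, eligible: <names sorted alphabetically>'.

Pot 1: 87 chips, eligible: A, B, D
Pot 2: 60 chips, eligible: A, B

Derivation:
Contributions: A=59, B=59, D=29
Folded: C
Pot levels (distinct totals of non-folded players): 29, 59
Layer 1-29: 29 each from A, B, D = 29*3 = 87 chips; eligible A, B, D
Layer 30-59: 30 each from A, B = 30*2 = 60 chips; eligible A, B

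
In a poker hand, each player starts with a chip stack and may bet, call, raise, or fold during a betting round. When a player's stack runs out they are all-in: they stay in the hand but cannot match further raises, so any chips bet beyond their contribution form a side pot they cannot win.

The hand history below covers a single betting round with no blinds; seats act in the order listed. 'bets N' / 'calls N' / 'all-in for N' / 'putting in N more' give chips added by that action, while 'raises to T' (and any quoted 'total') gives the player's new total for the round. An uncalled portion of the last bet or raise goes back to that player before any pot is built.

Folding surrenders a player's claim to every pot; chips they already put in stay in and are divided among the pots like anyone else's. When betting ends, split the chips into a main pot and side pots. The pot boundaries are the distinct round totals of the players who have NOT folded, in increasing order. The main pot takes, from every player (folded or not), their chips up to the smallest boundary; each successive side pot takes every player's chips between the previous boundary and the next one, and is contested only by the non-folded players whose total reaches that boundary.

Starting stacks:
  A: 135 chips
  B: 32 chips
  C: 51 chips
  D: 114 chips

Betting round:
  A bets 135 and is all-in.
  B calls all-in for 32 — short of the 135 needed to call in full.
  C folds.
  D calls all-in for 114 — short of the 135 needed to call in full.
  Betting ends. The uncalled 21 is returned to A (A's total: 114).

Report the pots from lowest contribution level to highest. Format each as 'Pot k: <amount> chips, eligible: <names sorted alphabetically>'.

Pot 1: 96 chips, eligible: A, B, D
Pot 2: 164 chips, eligible: A, D

Derivation:
Contributions (after 21 returned to A): A=114, B=32, D=114
Folded: C
Pot levels (distinct totals of non-folded players): 32, 114
Layer 1-32: 32 each from A, B, D = 32*3 = 96 chips; eligible A, B, D
Layer 33-114: 82 each from A, D = 82*2 = 164 chips; eligible A, D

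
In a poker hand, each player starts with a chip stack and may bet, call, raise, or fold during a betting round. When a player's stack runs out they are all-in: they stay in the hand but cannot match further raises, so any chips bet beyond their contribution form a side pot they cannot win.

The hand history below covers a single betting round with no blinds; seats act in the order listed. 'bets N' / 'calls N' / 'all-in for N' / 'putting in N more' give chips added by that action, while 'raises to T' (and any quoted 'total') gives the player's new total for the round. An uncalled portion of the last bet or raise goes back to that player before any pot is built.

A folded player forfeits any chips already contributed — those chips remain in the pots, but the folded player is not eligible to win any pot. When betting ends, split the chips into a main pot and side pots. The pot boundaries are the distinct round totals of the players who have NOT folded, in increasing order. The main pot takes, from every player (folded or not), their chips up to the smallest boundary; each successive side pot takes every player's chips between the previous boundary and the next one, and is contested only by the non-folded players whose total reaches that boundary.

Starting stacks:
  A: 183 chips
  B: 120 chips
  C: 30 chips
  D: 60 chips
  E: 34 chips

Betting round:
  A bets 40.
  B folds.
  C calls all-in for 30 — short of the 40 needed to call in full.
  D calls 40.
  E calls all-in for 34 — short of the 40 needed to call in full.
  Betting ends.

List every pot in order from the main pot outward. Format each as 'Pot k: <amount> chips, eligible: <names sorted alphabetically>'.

Contributions: A=40, C=30, D=40, E=34
Folded: B
Pot levels (distinct totals of non-folded players): 30, 34, 40
Layer 1-30: 30 each from A, C, D, E = 30*4 = 120 chips; eligible A, C, D, E
Layer 31-34: 4 each from A, D, E = 4*3 = 12 chips; eligible A, D, E
Layer 35-40: 6 each from A, D = 6*2 = 12 chips; eligible A, D

Pot 1: 120 chips, eligible: A, C, D, E
Pot 2: 12 chips, eligible: A, D, E
Pot 3: 12 chips, eligible: A, D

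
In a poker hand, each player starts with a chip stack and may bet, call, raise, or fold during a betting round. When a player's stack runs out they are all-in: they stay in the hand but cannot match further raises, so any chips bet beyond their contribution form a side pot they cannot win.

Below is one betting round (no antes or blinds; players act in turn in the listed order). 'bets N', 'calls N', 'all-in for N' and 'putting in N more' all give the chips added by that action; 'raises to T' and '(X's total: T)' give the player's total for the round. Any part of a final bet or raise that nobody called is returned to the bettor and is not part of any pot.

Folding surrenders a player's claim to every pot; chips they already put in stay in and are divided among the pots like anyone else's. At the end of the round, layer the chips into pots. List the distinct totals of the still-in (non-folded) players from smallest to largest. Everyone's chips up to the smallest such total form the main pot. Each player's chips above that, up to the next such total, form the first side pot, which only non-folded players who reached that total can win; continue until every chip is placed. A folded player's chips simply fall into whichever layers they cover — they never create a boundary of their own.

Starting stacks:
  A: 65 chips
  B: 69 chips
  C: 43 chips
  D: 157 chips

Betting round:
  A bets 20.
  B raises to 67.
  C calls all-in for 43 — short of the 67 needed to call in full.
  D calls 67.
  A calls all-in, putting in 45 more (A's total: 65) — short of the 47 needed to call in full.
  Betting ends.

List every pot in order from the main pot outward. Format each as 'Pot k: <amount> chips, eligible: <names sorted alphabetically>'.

Contributions: A=65, B=67, C=43, D=67
Pot levels (distinct totals of non-folded players): 43, 65, 67
Layer 1-43: 43 each from A, B, C, D = 43*4 = 172 chips; eligible A, B, C, D
Layer 44-65: 22 each from A, B, D = 22*3 = 66 chips; eligible A, B, D
Layer 66-67: 2 each from B, D = 2*2 = 4 chips; eligible B, D

Pot 1: 172 chips, eligible: A, B, C, D
Pot 2: 66 chips, eligible: A, B, D
Pot 3: 4 chips, eligible: B, D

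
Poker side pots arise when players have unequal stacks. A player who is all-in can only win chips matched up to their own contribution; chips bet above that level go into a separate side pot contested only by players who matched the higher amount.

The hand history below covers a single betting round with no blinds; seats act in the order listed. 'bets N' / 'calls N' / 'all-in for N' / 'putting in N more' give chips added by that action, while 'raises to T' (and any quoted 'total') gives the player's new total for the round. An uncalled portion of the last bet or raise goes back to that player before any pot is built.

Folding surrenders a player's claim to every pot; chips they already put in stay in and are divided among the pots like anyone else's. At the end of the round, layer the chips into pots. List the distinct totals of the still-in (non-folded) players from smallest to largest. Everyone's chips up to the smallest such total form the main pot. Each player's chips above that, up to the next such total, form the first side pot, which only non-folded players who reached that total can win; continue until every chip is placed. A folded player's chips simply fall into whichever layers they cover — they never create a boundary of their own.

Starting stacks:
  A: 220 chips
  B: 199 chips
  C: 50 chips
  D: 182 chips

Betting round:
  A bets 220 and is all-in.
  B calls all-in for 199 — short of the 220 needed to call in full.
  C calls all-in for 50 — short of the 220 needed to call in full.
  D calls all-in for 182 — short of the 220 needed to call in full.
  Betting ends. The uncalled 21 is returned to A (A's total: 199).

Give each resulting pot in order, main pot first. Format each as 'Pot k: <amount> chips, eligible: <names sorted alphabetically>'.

Contributions (after 21 returned to A): A=199, B=199, C=50, D=182
Pot levels (distinct totals of non-folded players): 50, 182, 199
Layer 1-50: 50 each from A, B, C, D = 50*4 = 200 chips; eligible A, B, C, D
Layer 51-182: 132 each from A, B, D = 132*3 = 396 chips; eligible A, B, D
Layer 183-199: 17 each from A, B = 17*2 = 34 chips; eligible A, B

Pot 1: 200 chips, eligible: A, B, C, D
Pot 2: 396 chips, eligible: A, B, D
Pot 3: 34 chips, eligible: A, B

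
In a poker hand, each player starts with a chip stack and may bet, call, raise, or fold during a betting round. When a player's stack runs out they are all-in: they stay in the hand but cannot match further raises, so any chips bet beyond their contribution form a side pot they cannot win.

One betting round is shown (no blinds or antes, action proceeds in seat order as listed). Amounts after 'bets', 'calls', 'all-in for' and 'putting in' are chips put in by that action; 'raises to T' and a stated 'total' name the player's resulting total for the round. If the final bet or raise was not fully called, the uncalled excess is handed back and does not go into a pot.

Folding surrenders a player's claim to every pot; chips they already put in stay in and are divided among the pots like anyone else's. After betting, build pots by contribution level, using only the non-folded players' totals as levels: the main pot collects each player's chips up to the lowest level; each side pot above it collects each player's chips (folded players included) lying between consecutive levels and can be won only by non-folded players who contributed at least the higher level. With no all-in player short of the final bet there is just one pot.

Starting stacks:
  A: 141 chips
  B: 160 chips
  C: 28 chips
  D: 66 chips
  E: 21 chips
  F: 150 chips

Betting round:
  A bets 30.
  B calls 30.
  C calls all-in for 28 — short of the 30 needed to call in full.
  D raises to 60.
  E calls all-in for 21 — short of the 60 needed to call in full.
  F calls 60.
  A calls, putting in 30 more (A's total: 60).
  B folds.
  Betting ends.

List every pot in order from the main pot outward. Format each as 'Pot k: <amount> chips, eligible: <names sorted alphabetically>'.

Contributions: A=60, B=30, C=28, D=60, E=21, F=60
Folded: B
Pot levels (distinct totals of non-folded players): 21, 28, 60
Layer 1-21: 21 each from A, B, C, D, E, F = 21*6 = 126 chips; eligible A, C, D, E, F
Layer 22-28: 7 each from A, B, C, D, F = 7*5 = 35 chips; eligible A, C, D, F
Layer 29-60: A 32 + B 2 + D 32 + F 32 = 98 chips; eligible A, D, F

Pot 1: 126 chips, eligible: A, C, D, E, F
Pot 2: 35 chips, eligible: A, C, D, F
Pot 3: 98 chips, eligible: A, D, F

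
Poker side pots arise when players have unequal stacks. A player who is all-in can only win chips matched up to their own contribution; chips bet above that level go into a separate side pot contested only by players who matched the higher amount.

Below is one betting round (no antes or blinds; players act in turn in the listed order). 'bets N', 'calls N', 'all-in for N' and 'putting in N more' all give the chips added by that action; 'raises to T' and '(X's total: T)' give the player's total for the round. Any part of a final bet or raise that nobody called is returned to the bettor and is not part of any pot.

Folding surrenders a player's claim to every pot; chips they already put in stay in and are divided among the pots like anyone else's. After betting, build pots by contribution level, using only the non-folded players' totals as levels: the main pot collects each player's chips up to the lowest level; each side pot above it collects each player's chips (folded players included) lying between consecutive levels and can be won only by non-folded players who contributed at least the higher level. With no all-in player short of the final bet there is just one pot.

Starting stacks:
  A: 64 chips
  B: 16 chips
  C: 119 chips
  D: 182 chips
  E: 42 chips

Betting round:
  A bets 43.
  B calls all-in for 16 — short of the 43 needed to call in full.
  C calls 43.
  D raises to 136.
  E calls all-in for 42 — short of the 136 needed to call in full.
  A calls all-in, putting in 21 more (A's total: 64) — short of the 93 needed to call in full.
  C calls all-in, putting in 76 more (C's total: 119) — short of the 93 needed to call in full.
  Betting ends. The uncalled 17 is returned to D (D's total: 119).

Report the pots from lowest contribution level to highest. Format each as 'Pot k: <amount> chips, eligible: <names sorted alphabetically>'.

Contributions (after 17 returned to D): A=64, B=16, C=119, D=119, E=42
Pot levels (distinct totals of non-folded players): 16, 42, 64, 119
Layer 1-16: 16 each from A, B, C, D, E = 16*5 = 80 chips; eligible A, B, C, D, E
Layer 17-42: 26 each from A, C, D, E = 26*4 = 104 chips; eligible A, C, D, E
Layer 43-64: 22 each from A, C, D = 22*3 = 66 chips; eligible A, C, D
Layer 65-119: 55 each from C, D = 55*2 = 110 chips; eligible C, D

Pot 1: 80 chips, eligible: A, B, C, D, E
Pot 2: 104 chips, eligible: A, C, D, E
Pot 3: 66 chips, eligible: A, C, D
Pot 4: 110 chips, eligible: C, D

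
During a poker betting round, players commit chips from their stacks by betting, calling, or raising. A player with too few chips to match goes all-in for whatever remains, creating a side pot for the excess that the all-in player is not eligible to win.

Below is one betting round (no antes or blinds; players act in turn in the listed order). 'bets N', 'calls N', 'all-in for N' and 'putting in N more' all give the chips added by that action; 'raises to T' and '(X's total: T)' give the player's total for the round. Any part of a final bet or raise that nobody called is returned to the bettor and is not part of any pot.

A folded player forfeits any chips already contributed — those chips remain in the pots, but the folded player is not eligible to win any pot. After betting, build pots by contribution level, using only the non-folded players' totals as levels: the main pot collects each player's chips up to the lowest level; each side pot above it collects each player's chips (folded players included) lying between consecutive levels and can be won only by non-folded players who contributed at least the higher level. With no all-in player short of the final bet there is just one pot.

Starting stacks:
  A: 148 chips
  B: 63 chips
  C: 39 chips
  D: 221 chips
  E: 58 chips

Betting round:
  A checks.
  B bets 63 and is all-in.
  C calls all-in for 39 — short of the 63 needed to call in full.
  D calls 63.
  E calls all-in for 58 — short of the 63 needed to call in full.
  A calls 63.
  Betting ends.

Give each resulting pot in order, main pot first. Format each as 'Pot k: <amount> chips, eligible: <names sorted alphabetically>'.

Pot 1: 195 chips, eligible: A, B, C, D, E
Pot 2: 76 chips, eligible: A, B, D, E
Pot 3: 15 chips, eligible: A, B, D

Derivation:
Contributions: A=63, B=63, C=39, D=63, E=58
Pot levels (distinct totals of non-folded players): 39, 58, 63
Layer 1-39: 39 each from A, B, C, D, E = 39*5 = 195 chips; eligible A, B, C, D, E
Layer 40-58: 19 each from A, B, D, E = 19*4 = 76 chips; eligible A, B, D, E
Layer 59-63: 5 each from A, B, D = 5*3 = 15 chips; eligible A, B, D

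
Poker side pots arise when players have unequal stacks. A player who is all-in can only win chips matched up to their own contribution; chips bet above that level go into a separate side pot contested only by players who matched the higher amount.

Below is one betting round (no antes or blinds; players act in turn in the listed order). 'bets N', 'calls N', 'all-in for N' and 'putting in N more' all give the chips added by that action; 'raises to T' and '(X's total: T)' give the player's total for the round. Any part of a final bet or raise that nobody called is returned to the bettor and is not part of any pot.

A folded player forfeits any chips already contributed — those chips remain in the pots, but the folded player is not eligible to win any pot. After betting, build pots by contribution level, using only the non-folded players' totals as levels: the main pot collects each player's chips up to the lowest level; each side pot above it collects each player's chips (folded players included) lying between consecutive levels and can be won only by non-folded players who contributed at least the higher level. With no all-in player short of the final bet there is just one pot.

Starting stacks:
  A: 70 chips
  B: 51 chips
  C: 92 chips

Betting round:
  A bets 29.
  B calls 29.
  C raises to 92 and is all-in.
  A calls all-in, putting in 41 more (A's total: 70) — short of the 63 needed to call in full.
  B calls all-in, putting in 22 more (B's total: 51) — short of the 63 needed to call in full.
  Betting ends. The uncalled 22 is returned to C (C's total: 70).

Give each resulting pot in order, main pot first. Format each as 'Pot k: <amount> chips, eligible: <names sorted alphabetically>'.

Contributions (after 22 returned to C): A=70, B=51, C=70
Pot levels (distinct totals of non-folded players): 51, 70
Layer 1-51: 51 each from A, B, C = 51*3 = 153 chips; eligible A, B, C
Layer 52-70: 19 each from A, C = 19*2 = 38 chips; eligible A, C

Pot 1: 153 chips, eligible: A, B, C
Pot 2: 38 chips, eligible: A, C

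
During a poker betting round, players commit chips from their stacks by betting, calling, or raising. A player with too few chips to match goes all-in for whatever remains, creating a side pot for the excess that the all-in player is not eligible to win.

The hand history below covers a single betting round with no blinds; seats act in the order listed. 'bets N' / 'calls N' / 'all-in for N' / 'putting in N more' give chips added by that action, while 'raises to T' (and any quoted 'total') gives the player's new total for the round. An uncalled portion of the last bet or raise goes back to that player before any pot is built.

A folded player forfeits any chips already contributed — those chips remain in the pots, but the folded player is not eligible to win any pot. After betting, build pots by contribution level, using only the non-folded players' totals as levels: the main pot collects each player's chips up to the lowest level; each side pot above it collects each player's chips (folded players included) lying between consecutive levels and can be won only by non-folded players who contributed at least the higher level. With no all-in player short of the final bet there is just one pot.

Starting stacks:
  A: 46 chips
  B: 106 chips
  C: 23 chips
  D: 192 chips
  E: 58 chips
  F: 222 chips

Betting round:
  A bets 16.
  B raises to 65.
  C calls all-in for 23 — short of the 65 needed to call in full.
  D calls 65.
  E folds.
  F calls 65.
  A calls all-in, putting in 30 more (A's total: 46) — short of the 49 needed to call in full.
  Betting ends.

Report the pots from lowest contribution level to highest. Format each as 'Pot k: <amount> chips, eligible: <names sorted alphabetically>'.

Contributions: A=46, B=65, C=23, D=65, F=65
Folded: E
Pot levels (distinct totals of non-folded players): 23, 46, 65
Layer 1-23: 23 each from A, B, C, D, F = 23*5 = 115 chips; eligible A, B, C, D, F
Layer 24-46: 23 each from A, B, D, F = 23*4 = 92 chips; eligible A, B, D, F
Layer 47-65: 19 each from B, D, F = 19*3 = 57 chips; eligible B, D, F

Pot 1: 115 chips, eligible: A, B, C, D, F
Pot 2: 92 chips, eligible: A, B, D, F
Pot 3: 57 chips, eligible: B, D, F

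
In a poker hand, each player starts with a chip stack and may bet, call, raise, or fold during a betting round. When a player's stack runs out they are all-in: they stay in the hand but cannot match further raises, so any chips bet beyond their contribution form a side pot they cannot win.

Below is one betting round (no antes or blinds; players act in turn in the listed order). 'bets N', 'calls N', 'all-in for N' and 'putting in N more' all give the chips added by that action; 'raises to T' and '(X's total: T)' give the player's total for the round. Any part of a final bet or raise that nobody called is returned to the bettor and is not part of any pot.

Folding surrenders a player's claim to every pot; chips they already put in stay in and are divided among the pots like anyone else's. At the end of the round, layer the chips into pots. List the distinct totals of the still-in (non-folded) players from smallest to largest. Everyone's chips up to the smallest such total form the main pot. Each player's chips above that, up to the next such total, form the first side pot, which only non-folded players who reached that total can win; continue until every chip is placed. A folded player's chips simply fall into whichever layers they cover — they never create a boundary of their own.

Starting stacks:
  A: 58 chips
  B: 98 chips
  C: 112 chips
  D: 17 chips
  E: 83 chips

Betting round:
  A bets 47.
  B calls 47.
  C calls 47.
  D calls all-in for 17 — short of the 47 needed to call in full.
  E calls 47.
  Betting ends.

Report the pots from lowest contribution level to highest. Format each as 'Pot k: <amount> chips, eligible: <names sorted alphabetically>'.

Pot 1: 85 chips, eligible: A, B, C, D, E
Pot 2: 120 chips, eligible: A, B, C, E

Derivation:
Contributions: A=47, B=47, C=47, D=17, E=47
Pot levels (distinct totals of non-folded players): 17, 47
Layer 1-17: 17 each from A, B, C, D, E = 17*5 = 85 chips; eligible A, B, C, D, E
Layer 18-47: 30 each from A, B, C, E = 30*4 = 120 chips; eligible A, B, C, E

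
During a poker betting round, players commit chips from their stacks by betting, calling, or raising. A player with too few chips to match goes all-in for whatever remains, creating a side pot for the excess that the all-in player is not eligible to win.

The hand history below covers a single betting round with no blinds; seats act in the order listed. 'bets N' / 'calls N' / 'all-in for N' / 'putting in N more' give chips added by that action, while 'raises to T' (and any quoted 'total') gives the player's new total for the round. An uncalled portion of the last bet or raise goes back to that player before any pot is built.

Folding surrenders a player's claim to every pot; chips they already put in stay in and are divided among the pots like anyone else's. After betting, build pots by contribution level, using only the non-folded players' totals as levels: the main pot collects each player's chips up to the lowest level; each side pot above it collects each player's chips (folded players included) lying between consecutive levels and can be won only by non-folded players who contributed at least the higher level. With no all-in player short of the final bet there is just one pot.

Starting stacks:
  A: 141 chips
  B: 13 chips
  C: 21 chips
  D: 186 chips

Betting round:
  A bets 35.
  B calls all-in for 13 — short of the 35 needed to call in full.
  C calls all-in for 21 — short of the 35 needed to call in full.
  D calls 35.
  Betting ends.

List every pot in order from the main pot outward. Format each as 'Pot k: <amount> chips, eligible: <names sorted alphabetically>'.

Contributions: A=35, B=13, C=21, D=35
Pot levels (distinct totals of non-folded players): 13, 21, 35
Layer 1-13: 13 each from A, B, C, D = 13*4 = 52 chips; eligible A, B, C, D
Layer 14-21: 8 each from A, C, D = 8*3 = 24 chips; eligible A, C, D
Layer 22-35: 14 each from A, D = 14*2 = 28 chips; eligible A, D

Pot 1: 52 chips, eligible: A, B, C, D
Pot 2: 24 chips, eligible: A, C, D
Pot 3: 28 chips, eligible: A, D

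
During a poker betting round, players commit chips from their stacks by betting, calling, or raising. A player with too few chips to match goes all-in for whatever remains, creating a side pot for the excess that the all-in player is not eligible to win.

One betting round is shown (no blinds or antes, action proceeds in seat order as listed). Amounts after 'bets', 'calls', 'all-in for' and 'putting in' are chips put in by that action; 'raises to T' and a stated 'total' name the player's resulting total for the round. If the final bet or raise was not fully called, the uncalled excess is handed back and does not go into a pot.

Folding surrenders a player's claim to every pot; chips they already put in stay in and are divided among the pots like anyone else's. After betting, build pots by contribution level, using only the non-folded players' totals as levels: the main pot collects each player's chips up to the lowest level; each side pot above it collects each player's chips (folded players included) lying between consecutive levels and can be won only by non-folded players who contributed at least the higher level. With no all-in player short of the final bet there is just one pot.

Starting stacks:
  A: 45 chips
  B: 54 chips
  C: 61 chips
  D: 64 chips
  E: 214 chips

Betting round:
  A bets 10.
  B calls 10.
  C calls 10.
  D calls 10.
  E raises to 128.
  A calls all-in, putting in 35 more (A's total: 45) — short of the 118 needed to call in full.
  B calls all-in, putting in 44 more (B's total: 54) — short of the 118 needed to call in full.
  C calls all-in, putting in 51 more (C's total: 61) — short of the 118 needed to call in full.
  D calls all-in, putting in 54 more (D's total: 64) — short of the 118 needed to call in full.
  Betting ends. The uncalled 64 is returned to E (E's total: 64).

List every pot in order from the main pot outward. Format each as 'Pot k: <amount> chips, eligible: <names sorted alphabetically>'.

Pot 1: 225 chips, eligible: A, B, C, D, E
Pot 2: 36 chips, eligible: B, C, D, E
Pot 3: 21 chips, eligible: C, D, E
Pot 4: 6 chips, eligible: D, E

Derivation:
Contributions (after 64 returned to E): A=45, B=54, C=61, D=64, E=64
Pot levels (distinct totals of non-folded players): 45, 54, 61, 64
Layer 1-45: 45 each from A, B, C, D, E = 45*5 = 225 chips; eligible A, B, C, D, E
Layer 46-54: 9 each from B, C, D, E = 9*4 = 36 chips; eligible B, C, D, E
Layer 55-61: 7 each from C, D, E = 7*3 = 21 chips; eligible C, D, E
Layer 62-64: 3 each from D, E = 3*2 = 6 chips; eligible D, E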